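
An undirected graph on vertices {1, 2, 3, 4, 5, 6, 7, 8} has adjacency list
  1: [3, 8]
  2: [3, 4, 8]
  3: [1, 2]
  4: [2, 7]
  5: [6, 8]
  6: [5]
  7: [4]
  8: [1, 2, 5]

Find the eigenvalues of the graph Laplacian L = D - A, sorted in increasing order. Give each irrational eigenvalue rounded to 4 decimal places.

[0, 0.2907, 0.5858, 2, 2, 2.8061, 3.4142, 4.9032]

Reading degrees in the order [1, 2, 3, 4, 5, 6, 7, 8] gives [2, 3, 2, 2, 2, 1, 1, 3]; set D = diag(2, 3, 2, 2, 2, 1, 1, 3) and form L = D - A. L is symmetric positive semidefinite, so every eigenvalue is real and nonnegative. The single zero eigenvalue shows the graph is connected. There is one zero in the spectrum, matching the 1 component. By the matrix-tree theorem the graph has (1/8) * product of the nonzero eigenvalues = 4 spanning trees.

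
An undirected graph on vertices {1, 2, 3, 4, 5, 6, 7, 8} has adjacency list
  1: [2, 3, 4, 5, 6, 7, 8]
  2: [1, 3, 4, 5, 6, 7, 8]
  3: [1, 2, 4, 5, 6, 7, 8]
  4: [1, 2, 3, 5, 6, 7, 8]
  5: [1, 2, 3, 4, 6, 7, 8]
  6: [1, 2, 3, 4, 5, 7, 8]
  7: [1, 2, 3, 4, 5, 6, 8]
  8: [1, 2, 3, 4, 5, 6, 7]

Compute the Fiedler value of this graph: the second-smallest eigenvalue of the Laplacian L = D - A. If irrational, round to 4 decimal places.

Each diagonal entry of L is the vertex degree and each off-diagonal entry is -1 where an edge is present, 0 otherwise; in the order [1, 2, 3, 4, 5, 6, 7, 8] the diagonal is [7, 7, 7, 7, 7, 7, 7, 7]. Computing the eigenvalues of L and sorting gives [0, 8, 8, 8, 8, 8, 8, 8]. The Fiedler value lambda_2 = 8 is strictly positive, so the graph is connected. The eigenvalues sum to 56, which equals trace(L) = 2|E|. The largest eigenvalue, 8, is at most the vertex count 8.

8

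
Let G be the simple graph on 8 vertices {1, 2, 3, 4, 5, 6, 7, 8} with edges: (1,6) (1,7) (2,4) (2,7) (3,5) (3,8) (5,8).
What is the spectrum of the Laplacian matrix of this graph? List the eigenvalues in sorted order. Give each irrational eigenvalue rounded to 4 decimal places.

Each diagonal entry of L is the vertex degree and each off-diagonal entry is -1 where an edge is present, 0 otherwise; in the order [1, 2, 3, 4, 5, 6, 7, 8] the diagonal is [2, 2, 2, 1, 2, 1, 2, 2]. L is symmetric positive semidefinite, so every eigenvalue is real and nonnegative. The 2 zero eigenvalues correspond to the 2 connected components. There are 2 zeros in the spectrum, matching the 2 components.

[0, 0, 0.3820, 1.3820, 2.6180, 3, 3, 3.6180]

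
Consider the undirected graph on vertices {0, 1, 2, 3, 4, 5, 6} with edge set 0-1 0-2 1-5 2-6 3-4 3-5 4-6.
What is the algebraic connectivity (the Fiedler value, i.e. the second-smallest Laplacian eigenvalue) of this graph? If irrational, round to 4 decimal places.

With the vertex order [0, 1, 2, 3, 4, 5, 6], the degrees are [2, 2, 2, 2, 2, 2, 2], giving D = diag(2, 2, 2, 2, 2, 2, 2) and L = D - A. The smallest Laplacian eigenvalue is always 0. The next one, lambda_2 = 0.7530, measures how hard the graph is to disconnect: larger values mean better connectivity. The eigenvalues sum to 14, which equals trace(L) = 2|E|.

0.7530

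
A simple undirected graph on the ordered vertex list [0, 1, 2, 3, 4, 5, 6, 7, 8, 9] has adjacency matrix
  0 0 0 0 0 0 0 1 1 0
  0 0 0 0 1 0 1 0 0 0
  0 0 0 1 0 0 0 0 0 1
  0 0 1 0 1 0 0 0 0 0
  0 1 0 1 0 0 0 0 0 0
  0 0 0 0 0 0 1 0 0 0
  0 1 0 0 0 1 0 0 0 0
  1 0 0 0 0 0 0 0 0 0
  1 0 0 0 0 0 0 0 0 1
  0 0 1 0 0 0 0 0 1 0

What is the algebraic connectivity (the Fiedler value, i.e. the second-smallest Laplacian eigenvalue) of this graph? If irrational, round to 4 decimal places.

0.0979

Reading degrees in the order [0, 1, 2, 3, 4, 5, 6, 7, 8, 9] gives [2, 2, 2, 2, 2, 1, 2, 1, 2, 2]; set D = diag(2, 2, 2, 2, 2, 1, 2, 1, 2, 2) and form L = D - A. The smallest Laplacian eigenvalue is always 0. The next one, lambda_2 = 0.0979, measures how hard the graph is to disconnect: larger values mean better connectivity. By the matrix-tree theorem the graph has (1/10) * product of the nonzero eigenvalues = 1 spanning tree. The eigenvalues sum to 18, which equals trace(L) = 2|E|.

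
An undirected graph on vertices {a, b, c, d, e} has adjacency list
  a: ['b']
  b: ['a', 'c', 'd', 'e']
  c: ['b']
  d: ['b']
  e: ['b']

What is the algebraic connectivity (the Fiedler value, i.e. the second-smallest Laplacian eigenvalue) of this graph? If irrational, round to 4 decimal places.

1

With the vertex order [a, b, c, d, e], the degrees are [1, 4, 1, 1, 1], giving D = diag(1, 4, 1, 1, 1) and L = D - A. The sorted Laplacian eigenvalues are [0, 1, 1, 1, 5]; the algebraic connectivity is the second entry, 1. There is one zero in the spectrum, matching the 1 component.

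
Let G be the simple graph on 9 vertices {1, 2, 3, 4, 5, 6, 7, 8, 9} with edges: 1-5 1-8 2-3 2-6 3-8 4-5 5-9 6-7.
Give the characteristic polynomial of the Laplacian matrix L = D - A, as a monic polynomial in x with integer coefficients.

x^9 - 16x^8 + 104x^7 - 354x^6 + 679x^5 - 736x^4 + 427x^3 - 114x^2 + 9x

Reading degrees in the order [1, 2, 3, 4, 5, 6, 7, 8, 9] gives [2, 2, 2, 1, 3, 2, 1, 2, 1]; set D = diag(2, 2, 2, 1, 3, 2, 1, 2, 1) and form L = D - A. L has integer entries, so p(x) = det(xI - L) has integer coefficients. Expanding the determinant yields x^9 - 16x^8 + 104x^7 - 354x^6 + 679x^5 - 736x^4 + 427x^3 - 114x^2 + 9x. The coefficient of x^8 equals -trace(L) = -16, matching the sum of degrees. The eigenvalues sum to 16, which equals trace(L) = 2|E|.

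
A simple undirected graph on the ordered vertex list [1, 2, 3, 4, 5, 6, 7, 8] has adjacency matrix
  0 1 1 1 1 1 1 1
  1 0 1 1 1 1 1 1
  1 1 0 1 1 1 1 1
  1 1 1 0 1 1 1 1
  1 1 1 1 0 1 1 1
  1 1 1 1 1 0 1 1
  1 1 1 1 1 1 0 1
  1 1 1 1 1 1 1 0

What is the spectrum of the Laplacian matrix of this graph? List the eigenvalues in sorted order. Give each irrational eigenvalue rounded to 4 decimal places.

With the vertex order [1, 2, 3, 4, 5, 6, 7, 8], the degrees are [7, 7, 7, 7, 7, 7, 7, 7], giving D = diag(7, 7, 7, 7, 7, 7, 7, 7) and L = D - A. The multiplicity of 0 as a Laplacian eigenvalue equals the number of connected components. The single zero eigenvalue shows the graph is connected. There is one zero in the spectrum, matching the 1 component.

[0, 8, 8, 8, 8, 8, 8, 8]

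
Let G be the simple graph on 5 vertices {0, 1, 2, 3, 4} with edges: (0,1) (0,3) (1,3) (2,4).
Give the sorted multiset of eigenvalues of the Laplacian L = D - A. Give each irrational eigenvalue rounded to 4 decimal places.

[0, 0, 2, 3, 3]

With the vertex order [0, 1, 2, 3, 4], the degrees are [2, 2, 1, 2, 1], giving D = diag(2, 2, 1, 2, 1) and L = D - A. The multiplicity of 0 as a Laplacian eigenvalue equals the number of connected components. The 2 zero eigenvalues correspond to the 2 connected components. There are 2 zeros in the spectrum, matching the 2 components. The eigenvalues sum to 8, which equals trace(L) = 2|E|.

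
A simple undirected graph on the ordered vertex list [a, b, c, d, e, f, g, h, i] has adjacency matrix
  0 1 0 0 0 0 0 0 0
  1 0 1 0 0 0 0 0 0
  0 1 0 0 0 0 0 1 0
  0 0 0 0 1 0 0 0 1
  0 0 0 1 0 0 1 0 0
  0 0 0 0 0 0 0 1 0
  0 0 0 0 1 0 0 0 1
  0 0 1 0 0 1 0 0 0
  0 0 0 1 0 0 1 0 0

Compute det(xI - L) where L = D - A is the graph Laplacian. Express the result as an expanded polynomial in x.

x^9 - 16x^8 + 105x^7 - 364x^6 + 713x^5 - 776x^4 + 420x^3 - 80x^2

Reading degrees in the order [a, b, c, d, e, f, g, h, i] gives [1, 2, 2, 2, 2, 1, 2, 2, 2]; set D = diag(1, 2, 2, 2, 2, 1, 2, 2, 2) and form L = D - A. Computing det(xI - L) by cofactor expansion (or equivalently via sum-over-permutations) gives x^9 - 16x^8 + 105x^7 - 364x^6 + 713x^5 - 776x^4 + 420x^3 - 80x^2. The coefficient of x^8 equals -trace(L) = -16, matching the sum of degrees. There are 2 zeros in the spectrum, matching the 2 components.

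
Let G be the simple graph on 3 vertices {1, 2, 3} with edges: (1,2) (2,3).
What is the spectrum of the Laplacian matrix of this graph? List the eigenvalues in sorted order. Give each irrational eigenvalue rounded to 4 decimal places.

Each diagonal entry of L is the vertex degree and each off-diagonal entry is -1 where an edge is present, 0 otherwise; in the order [1, 2, 3] the diagonal is [1, 2, 1]. Since every row of L sums to 0, the all-ones vector is in the kernel and 0 is an eigenvalue. The single zero eigenvalue shows the graph is connected. By the matrix-tree theorem the graph has (1/3) * product of the nonzero eigenvalues = 1 spanning tree. The largest eigenvalue, 3, is at most the vertex count 3.

[0, 1, 3]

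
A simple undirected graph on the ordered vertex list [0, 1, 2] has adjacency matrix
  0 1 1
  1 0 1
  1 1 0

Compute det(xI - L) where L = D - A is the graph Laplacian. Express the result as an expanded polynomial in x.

With the vertex order [0, 1, 2], the degrees are [2, 2, 2], giving D = diag(2, 2, 2) and L = D - A. Computing det(xI - L) by cofactor expansion (or equivalently via sum-over-permutations) gives x^3 - 6x^2 + 9x. The constant term is 0 because L is singular (the all-ones vector lies in its kernel). The eigenvalues sum to 6, which equals trace(L) = 2|E|.

x^3 - 6x^2 + 9x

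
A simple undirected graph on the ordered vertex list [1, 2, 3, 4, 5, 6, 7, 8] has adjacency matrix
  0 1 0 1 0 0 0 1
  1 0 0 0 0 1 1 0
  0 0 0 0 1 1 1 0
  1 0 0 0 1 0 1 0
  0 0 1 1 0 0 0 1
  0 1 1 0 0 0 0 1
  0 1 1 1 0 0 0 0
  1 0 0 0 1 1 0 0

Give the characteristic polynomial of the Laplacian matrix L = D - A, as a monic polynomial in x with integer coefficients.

Reading degrees in the order [1, 2, 3, 4, 5, 6, 7, 8] gives [3, 3, 3, 3, 3, 3, 3, 3]; set D = diag(3, 3, 3, 3, 3, 3, 3, 3) and form L = D - A. L has integer entries, so p(x) = det(xI - L) has integer coefficients. Expanding the determinant yields x^8 - 24x^7 + 240x^6 - 1296x^5 + 4080x^4 - 7488x^3 + 7424x^2 - 3072x. The coefficient of x^7 equals -trace(L) = -24, matching the sum of degrees. The eigenvalues sum to 24, which equals trace(L) = 2|E|. The largest eigenvalue, 6, is at most the vertex count 8.

x^8 - 24x^7 + 240x^6 - 1296x^5 + 4080x^4 - 7488x^3 + 7424x^2 - 3072x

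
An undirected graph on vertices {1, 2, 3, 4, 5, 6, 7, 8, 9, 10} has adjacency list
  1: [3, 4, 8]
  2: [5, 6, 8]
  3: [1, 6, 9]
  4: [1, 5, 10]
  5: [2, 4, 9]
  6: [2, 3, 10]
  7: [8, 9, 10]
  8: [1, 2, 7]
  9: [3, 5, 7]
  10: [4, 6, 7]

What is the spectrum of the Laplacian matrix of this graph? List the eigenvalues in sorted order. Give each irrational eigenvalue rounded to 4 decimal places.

Reading degrees in the order [1, 2, 3, 4, 5, 6, 7, 8, 9, 10] gives [3, 3, 3, 3, 3, 3, 3, 3, 3, 3]; set D = diag(3, 3, 3, 3, 3, 3, 3, 3, 3, 3) and form L = D - A. L is symmetric positive semidefinite, so every eigenvalue is real and nonnegative. The single zero eigenvalue shows the graph is connected. The eigenvalues sum to 30, which equals trace(L) = 2|E|.

[0, 2, 2, 2, 2, 2, 5, 5, 5, 5]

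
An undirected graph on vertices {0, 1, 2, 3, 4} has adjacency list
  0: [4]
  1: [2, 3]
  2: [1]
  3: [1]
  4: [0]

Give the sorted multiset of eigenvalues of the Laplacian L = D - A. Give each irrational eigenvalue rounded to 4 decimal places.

[0, 0, 1, 2, 3]

Reading degrees in the order [0, 1, 2, 3, 4] gives [1, 2, 1, 1, 1]; set D = diag(1, 2, 1, 1, 1) and form L = D - A. L is symmetric positive semidefinite, so every eigenvalue is real and nonnegative. The 2 zero eigenvalues correspond to the 2 connected components. The eigenvalues sum to 6, which equals trace(L) = 2|E|.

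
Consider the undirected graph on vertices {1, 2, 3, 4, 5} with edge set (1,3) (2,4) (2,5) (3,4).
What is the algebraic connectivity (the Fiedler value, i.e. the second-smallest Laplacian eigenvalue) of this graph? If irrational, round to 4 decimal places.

Reading degrees in the order [1, 2, 3, 4, 5] gives [1, 2, 2, 2, 1]; set D = diag(1, 2, 2, 2, 1) and form L = D - A. The smallest Laplacian eigenvalue is always 0. The next one, lambda_2 = 0.3820, measures how hard the graph is to disconnect: larger values mean better connectivity. The eigenvalues sum to 8, which equals trace(L) = 2|E|. There is one zero in the spectrum, matching the 1 component.

0.3820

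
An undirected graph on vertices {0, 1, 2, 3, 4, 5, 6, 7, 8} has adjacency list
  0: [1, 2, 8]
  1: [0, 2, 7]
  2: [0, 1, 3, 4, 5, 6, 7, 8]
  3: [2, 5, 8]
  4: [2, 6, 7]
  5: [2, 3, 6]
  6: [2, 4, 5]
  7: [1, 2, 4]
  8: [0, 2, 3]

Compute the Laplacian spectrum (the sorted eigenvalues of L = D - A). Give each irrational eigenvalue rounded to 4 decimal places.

[0, 1.5858, 1.5858, 3, 3, 4.4142, 4.4142, 5, 9]

Reading degrees in the order [0, 1, 2, 3, 4, 5, 6, 7, 8] gives [3, 3, 8, 3, 3, 3, 3, 3, 3]; set D = diag(3, 3, 8, 3, 3, 3, 3, 3, 3) and form L = D - A. Since every row of L sums to 0, the all-ones vector is in the kernel and 0 is an eigenvalue. The single zero eigenvalue shows the graph is connected. The largest eigenvalue, 9, is at most the vertex count 9.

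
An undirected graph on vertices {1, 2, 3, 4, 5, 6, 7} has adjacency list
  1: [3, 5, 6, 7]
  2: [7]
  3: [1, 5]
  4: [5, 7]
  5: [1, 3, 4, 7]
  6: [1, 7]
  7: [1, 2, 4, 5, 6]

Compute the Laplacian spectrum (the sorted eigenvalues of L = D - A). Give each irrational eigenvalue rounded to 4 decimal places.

With the vertex order [1, 2, 3, 4, 5, 6, 7], the degrees are [4, 1, 2, 2, 4, 2, 5], giving D = diag(4, 1, 2, 2, 4, 2, 5) and L = D - A. Since every row of L sums to 0, the all-ones vector is in the kernel and 0 is an eigenvalue. The single zero eigenvalue shows the graph is connected. There is one zero in the spectrum, matching the 1 component.

[0, 0.9217, 1.6972, 1.7909, 4.1368, 5.3028, 6.1507]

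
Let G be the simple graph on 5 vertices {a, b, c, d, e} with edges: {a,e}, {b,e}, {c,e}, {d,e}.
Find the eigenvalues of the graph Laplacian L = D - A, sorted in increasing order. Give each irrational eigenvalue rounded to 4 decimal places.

[0, 1, 1, 1, 5]

With the vertex order [a, b, c, d, e], the degrees are [1, 1, 1, 1, 4], giving D = diag(1, 1, 1, 1, 4) and L = D - A. Since every row of L sums to 0, the all-ones vector is in the kernel and 0 is an eigenvalue. The single zero eigenvalue shows the graph is connected. The eigenvalues sum to 8, which equals trace(L) = 2|E|. There is one zero in the spectrum, matching the 1 component.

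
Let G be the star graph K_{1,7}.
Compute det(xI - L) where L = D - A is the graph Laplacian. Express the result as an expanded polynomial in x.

x^8 - 14x^7 + 63x^6 - 140x^5 + 175x^4 - 126x^3 + 49x^2 - 8x

The graph has 8 vertices and degree multiset [7, 1, 1, 1, 1, 1, 1, 1]; D is the diagonal matrix of degrees and L = D - A. The eigenvalues of L are [0, 1, 1, 1, 1, 1, 1, 8]; the characteristic polynomial is the product of (x - lambda_i), which multiplies out to x^8 - 14x^7 + 63x^6 - 140x^5 + 175x^4 - 126x^3 + 49x^2 - 8x. The constant term is 0 because L is singular (the all-ones vector lies in its kernel). By the matrix-tree theorem the graph has (1/8) * product of the nonzero eigenvalues = 1 spanning tree.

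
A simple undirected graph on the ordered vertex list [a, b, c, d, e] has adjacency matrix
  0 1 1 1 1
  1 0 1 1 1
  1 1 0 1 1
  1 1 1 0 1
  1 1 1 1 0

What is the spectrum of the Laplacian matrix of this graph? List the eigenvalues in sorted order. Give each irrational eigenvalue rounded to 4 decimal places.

[0, 5, 5, 5, 5]

With the vertex order [a, b, c, d, e], the degrees are [4, 4, 4, 4, 4], giving D = diag(4, 4, 4, 4, 4) and L = D - A. Diagonalising L (or applying a numerical eigensolver to the 5x5 matrix) gives the spectrum above. The single zero eigenvalue shows the graph is connected. By the matrix-tree theorem the graph has (1/5) * product of the nonzero eigenvalues = 125 spanning trees.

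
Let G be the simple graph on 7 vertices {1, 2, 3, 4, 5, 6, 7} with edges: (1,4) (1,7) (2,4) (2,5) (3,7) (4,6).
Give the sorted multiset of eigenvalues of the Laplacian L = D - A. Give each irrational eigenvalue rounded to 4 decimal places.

[0, 0.2603, 0.6262, 1.4055, 2.2742, 3.0996, 4.3342]

With the vertex order [1, 2, 3, 4, 5, 6, 7], the degrees are [2, 2, 1, 3, 1, 1, 2], giving D = diag(2, 2, 1, 3, 1, 1, 2) and L = D - A. Since every row of L sums to 0, the all-ones vector is in the kernel and 0 is an eigenvalue. The largest eigenvalue, 4.3342, is at most the vertex count 7. By the matrix-tree theorem the graph has (1/7) * product of the nonzero eigenvalues = 1 spanning tree.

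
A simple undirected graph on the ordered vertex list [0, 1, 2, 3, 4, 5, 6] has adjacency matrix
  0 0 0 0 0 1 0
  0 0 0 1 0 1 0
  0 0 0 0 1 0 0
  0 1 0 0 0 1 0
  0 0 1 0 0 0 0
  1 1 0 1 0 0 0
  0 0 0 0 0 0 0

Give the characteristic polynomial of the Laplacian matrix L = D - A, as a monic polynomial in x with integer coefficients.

With the vertex order [0, 1, 2, 3, 4, 5, 6], the degrees are [1, 2, 1, 2, 1, 3, 0], giving D = diag(1, 2, 1, 2, 1, 3, 0) and L = D - A. Computing det(xI - L) by cofactor expansion (or equivalently via sum-over-permutations) gives x^7 - 10x^6 + 35x^5 - 50x^4 + 24x^3. Since p(0) = det(-L) = 0, x divides p(x). There are 3 zeros in the spectrum, matching the 3 components. The eigenvalues sum to 10, which equals trace(L) = 2|E|.

x^7 - 10x^6 + 35x^5 - 50x^4 + 24x^3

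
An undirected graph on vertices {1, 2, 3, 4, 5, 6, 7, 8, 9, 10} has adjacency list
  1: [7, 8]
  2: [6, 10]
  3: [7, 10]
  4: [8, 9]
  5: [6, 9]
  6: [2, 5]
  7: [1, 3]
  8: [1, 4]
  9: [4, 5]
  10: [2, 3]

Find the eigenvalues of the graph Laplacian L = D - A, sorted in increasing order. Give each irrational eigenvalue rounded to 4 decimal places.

[0, 0.3820, 0.3820, 1.3820, 1.3820, 2.6180, 2.6180, 3.6180, 3.6180, 4]

With the vertex order [1, 2, 3, 4, 5, 6, 7, 8, 9, 10], the degrees are [2, 2, 2, 2, 2, 2, 2, 2, 2, 2], giving D = diag(2, 2, 2, 2, 2, 2, 2, 2, 2, 2) and L = D - A. The multiplicity of 0 as a Laplacian eigenvalue equals the number of connected components. The single zero eigenvalue shows the graph is connected. The eigenvalues sum to 20, which equals trace(L) = 2|E|.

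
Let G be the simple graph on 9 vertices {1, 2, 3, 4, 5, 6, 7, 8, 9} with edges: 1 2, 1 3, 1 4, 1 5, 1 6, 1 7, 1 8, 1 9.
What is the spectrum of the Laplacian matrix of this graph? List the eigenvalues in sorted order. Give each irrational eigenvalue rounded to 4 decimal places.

[0, 1, 1, 1, 1, 1, 1, 1, 9]

Each diagonal entry of L is the vertex degree and each off-diagonal entry is -1 where an edge is present, 0 otherwise; in the order [1, 2, 3, 4, 5, 6, 7, 8, 9] the diagonal is [8, 1, 1, 1, 1, 1, 1, 1, 1]. Diagonalising L (or applying a numerical eigensolver to the 9x9 matrix) gives the spectrum above. By the matrix-tree theorem the graph has (1/9) * product of the nonzero eigenvalues = 1 spanning tree. There is one zero in the spectrum, matching the 1 component.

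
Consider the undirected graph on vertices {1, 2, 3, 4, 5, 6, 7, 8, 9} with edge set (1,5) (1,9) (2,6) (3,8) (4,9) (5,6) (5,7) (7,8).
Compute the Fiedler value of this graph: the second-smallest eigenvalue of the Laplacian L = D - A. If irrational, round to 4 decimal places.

Reading degrees in the order [1, 2, 3, 4, 5, 6, 7, 8, 9] gives [2, 1, 1, 1, 3, 2, 2, 2, 2]; set D = diag(2, 1, 1, 1, 3, 2, 2, 2, 2) and form L = D - A. The sorted Laplacian eigenvalues are [0, 0.1981, 0.3004, 1, 1.5550, 2.2391, 3, 3.2470, 4.4605]; the algebraic connectivity is the second entry, 0.1981. The largest eigenvalue, 4.4605, is at most the vertex count 9. There is one zero in the spectrum, matching the 1 component.

0.1981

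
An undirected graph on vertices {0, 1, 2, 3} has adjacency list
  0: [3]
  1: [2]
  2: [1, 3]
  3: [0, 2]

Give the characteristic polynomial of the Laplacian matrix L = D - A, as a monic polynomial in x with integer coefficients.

Each diagonal entry of L is the vertex degree and each off-diagonal entry is -1 where an edge is present, 0 otherwise; in the order [0, 1, 2, 3] the diagonal is [1, 1, 2, 2]. Computing det(xI - L) by cofactor expansion (or equivalently via sum-over-permutations) gives x^4 - 6x^3 + 10x^2 - 4x. Since p(0) = det(-L) = 0, x divides p(x). By the matrix-tree theorem the graph has (1/4) * product of the nonzero eigenvalues = 1 spanning tree.

x^4 - 6x^3 + 10x^2 - 4x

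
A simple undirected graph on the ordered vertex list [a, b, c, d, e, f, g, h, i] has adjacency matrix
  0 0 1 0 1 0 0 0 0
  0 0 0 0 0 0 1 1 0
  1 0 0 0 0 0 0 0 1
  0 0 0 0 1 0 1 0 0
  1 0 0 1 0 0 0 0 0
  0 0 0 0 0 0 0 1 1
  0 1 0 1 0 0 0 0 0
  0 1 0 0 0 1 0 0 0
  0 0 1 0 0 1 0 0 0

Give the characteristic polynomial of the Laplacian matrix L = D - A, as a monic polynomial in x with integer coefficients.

x^9 - 18x^8 + 135x^7 - 546x^6 + 1287x^5 - 1782x^4 + 1386x^3 - 540x^2 + 81x

With the vertex order [a, b, c, d, e, f, g, h, i], the degrees are [2, 2, 2, 2, 2, 2, 2, 2, 2], giving D = diag(2, 2, 2, 2, 2, 2, 2, 2, 2) and L = D - A. Computing det(xI - L) by cofactor expansion (or equivalently via sum-over-permutations) gives x^9 - 18x^8 + 135x^7 - 546x^6 + 1287x^5 - 1782x^4 + 1386x^3 - 540x^2 + 81x. Since p(0) = det(-L) = 0, x divides p(x). The eigenvalues sum to 18, which equals trace(L) = 2|E|.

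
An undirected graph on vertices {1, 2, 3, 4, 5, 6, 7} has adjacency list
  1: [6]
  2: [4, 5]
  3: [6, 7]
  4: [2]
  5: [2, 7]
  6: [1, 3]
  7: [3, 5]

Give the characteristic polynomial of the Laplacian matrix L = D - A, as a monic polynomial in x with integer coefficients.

x^7 - 12x^6 + 55x^5 - 120x^4 + 126x^3 - 56x^2 + 7x

Reading degrees in the order [1, 2, 3, 4, 5, 6, 7] gives [1, 2, 2, 1, 2, 2, 2]; set D = diag(1, 2, 2, 1, 2, 2, 2) and form L = D - A. Computing det(xI - L) by cofactor expansion (or equivalently via sum-over-permutations) gives x^7 - 12x^6 + 55x^5 - 120x^4 + 126x^3 - 56x^2 + 7x. The coefficient of x^6 equals -trace(L) = -12, matching the sum of degrees. There is one zero in the spectrum, matching the 1 component. The eigenvalues sum to 12, which equals trace(L) = 2|E|.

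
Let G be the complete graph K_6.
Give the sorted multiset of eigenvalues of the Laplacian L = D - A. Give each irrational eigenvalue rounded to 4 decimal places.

[0, 6, 6, 6, 6, 6]

The graph has 6 vertices and degree multiset [5, 5, 5, 5, 5, 5]; D is the diagonal matrix of degrees and L = D - A. L is symmetric positive semidefinite, so every eigenvalue is real and nonnegative. There is one zero in the spectrum, matching the 1 component.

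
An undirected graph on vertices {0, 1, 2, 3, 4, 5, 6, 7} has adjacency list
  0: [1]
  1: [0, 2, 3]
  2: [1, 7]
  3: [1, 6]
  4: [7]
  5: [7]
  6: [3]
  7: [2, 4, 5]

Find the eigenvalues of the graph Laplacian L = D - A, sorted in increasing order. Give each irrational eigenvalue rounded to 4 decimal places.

Each diagonal entry of L is the vertex degree and each off-diagonal entry is -1 where an edge is present, 0 otherwise; in the order [0, 1, 2, 3, 4, 5, 6, 7] the diagonal is [1, 3, 2, 2, 1, 1, 1, 3]. Since every row of L sums to 0, the all-ones vector is in the kernel and 0 is an eigenvalue. The eigenvalues sum to 14, which equals trace(L) = 2|E|. There is one zero in the spectrum, matching the 1 component.

[0, 0.2137, 0.6177, 1, 1.4977, 2.3537, 3.8408, 4.4763]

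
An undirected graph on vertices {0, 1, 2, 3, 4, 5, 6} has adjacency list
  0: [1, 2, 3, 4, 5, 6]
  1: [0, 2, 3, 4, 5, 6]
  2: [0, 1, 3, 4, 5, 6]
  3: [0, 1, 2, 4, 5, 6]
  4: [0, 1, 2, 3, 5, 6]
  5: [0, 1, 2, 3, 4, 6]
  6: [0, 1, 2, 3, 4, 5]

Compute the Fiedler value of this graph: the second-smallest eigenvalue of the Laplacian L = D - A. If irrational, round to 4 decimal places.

Each diagonal entry of L is the vertex degree and each off-diagonal entry is -1 where an edge is present, 0 otherwise; in the order [0, 1, 2, 3, 4, 5, 6] the diagonal is [6, 6, 6, 6, 6, 6, 6]. The smallest Laplacian eigenvalue is always 0. The next one, lambda_2 = 7, measures how hard the graph is to disconnect: larger values mean better connectivity.

7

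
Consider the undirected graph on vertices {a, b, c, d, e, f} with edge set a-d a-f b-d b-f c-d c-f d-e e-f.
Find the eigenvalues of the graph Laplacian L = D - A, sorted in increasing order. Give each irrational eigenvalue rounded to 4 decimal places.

[0, 2, 2, 2, 4, 6]

Reading degrees in the order [a, b, c, d, e, f] gives [2, 2, 2, 4, 2, 4]; set D = diag(2, 2, 2, 4, 2, 4) and form L = D - A. The multiplicity of 0 as a Laplacian eigenvalue equals the number of connected components. The single zero eigenvalue shows the graph is connected.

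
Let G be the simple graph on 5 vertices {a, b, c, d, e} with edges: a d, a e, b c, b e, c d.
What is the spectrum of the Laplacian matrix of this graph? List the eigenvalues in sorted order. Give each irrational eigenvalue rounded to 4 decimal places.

[0, 1.3820, 1.3820, 3.6180, 3.6180]

With the vertex order [a, b, c, d, e], the degrees are [2, 2, 2, 2, 2], giving D = diag(2, 2, 2, 2, 2) and L = D - A. The multiplicity of 0 as a Laplacian eigenvalue equals the number of connected components. The largest eigenvalue, 3.6180, is at most the vertex count 5. The eigenvalues sum to 10, which equals trace(L) = 2|E|.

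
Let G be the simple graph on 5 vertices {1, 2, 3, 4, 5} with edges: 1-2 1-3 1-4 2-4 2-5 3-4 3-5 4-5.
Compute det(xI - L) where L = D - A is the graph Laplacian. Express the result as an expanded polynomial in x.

Each diagonal entry of L is the vertex degree and each off-diagonal entry is -1 where an edge is present, 0 otherwise; in the order [1, 2, 3, 4, 5] the diagonal is [3, 3, 3, 4, 3]. L has integer entries, so p(x) = det(xI - L) has integer coefficients. Expanding the determinant yields x^5 - 16x^4 + 94x^3 - 240x^2 + 225x. The constant term is 0 because L is singular (the all-ones vector lies in its kernel). The largest eigenvalue, 5, is at most the vertex count 5.

x^5 - 16x^4 + 94x^3 - 240x^2 + 225x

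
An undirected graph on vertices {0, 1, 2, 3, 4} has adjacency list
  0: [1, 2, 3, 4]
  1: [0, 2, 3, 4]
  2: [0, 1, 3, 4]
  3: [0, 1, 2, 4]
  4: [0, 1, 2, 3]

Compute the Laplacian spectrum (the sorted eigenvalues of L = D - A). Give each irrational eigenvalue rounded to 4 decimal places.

Each diagonal entry of L is the vertex degree and each off-diagonal entry is -1 where an edge is present, 0 otherwise; in the order [0, 1, 2, 3, 4] the diagonal is [4, 4, 4, 4, 4]. Diagonalising L (or applying a numerical eigensolver to the 5x5 matrix) gives the spectrum above. The single zero eigenvalue shows the graph is connected. There is one zero in the spectrum, matching the 1 component. The largest eigenvalue, 5, is at most the vertex count 5.

[0, 5, 5, 5, 5]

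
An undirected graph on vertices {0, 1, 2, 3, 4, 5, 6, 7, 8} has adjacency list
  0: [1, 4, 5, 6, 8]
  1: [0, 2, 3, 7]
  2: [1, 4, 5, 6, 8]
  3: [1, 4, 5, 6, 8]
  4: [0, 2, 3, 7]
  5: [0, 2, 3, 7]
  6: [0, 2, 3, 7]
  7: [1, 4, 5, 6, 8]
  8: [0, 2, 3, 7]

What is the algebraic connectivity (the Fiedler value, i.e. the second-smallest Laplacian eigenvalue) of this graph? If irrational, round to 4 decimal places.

4

Reading degrees in the order [0, 1, 2, 3, 4, 5, 6, 7, 8] gives [5, 4, 5, 5, 4, 4, 4, 5, 4]; set D = diag(5, 4, 5, 5, 4, 4, 4, 5, 4) and form L = D - A. The smallest Laplacian eigenvalue is always 0. The next one, lambda_2 = 4, measures how hard the graph is to disconnect: larger values mean better connectivity. The eigenvalues sum to 40, which equals trace(L) = 2|E|. By the matrix-tree theorem the graph has (1/9) * product of the nonzero eigenvalues = 32000 spanning trees.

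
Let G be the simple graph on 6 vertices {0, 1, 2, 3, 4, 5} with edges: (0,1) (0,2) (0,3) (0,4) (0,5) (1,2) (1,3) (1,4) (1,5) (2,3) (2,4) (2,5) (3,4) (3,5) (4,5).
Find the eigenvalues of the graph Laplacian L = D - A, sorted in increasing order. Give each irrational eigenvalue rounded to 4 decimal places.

[0, 6, 6, 6, 6, 6]

Reading degrees in the order [0, 1, 2, 3, 4, 5] gives [5, 5, 5, 5, 5, 5]; set D = diag(5, 5, 5, 5, 5, 5) and form L = D - A. L is symmetric positive semidefinite, so every eigenvalue is real and nonnegative. By the matrix-tree theorem the graph has (1/6) * product of the nonzero eigenvalues = 1296 spanning trees.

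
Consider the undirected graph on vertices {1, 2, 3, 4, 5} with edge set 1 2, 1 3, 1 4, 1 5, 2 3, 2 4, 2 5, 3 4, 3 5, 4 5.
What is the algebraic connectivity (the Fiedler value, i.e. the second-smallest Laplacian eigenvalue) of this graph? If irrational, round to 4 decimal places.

Each diagonal entry of L is the vertex degree and each off-diagonal entry is -1 where an edge is present, 0 otherwise; in the order [1, 2, 3, 4, 5] the diagonal is [4, 4, 4, 4, 4]. The sorted Laplacian eigenvalues are [0, 5, 5, 5, 5]; the algebraic connectivity is the second entry, 5.

5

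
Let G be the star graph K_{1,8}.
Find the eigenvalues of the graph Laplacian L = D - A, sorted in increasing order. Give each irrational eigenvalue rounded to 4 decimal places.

[0, 1, 1, 1, 1, 1, 1, 1, 9]

The graph has 9 vertices and degree multiset [8, 1, 1, 1, 1, 1, 1, 1, 1]; D is the diagonal matrix of degrees and L = D - A. Since every row of L sums to 0, the all-ones vector is in the kernel and 0 is an eigenvalue. The eigenvalues sum to 16, which equals trace(L) = 2|E|. There is one zero in the spectrum, matching the 1 component.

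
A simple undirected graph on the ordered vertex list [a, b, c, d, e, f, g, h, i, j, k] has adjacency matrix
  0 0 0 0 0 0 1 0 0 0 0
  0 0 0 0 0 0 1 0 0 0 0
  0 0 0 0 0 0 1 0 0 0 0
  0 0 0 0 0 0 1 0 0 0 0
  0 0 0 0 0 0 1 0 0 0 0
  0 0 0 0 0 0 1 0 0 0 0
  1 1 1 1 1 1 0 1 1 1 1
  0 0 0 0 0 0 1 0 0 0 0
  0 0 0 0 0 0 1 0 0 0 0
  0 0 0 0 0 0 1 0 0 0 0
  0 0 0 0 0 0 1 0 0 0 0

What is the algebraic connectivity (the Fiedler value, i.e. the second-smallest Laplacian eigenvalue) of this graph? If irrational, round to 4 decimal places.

Reading degrees in the order [a, b, c, d, e, f, g, h, i, j, k] gives [1, 1, 1, 1, 1, 1, 10, 1, 1, 1, 1]; set D = diag(1, 1, 1, 1, 1, 1, 10, 1, 1, 1, 1) and form L = D - A. Computing the eigenvalues of L and sorting gives [0, 1, 1, 1, 1, 1, 1, 1, 1, 1, 11]. The Fiedler value lambda_2 = 1 is strictly positive, so the graph is connected. The eigenvalues sum to 20, which equals trace(L) = 2|E|. The largest eigenvalue, 11, is at most the vertex count 11.

1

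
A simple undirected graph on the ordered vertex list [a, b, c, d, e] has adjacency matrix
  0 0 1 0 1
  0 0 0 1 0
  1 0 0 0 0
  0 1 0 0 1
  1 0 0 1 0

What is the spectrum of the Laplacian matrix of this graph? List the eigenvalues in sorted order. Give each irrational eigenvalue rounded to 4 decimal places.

With the vertex order [a, b, c, d, e], the degrees are [2, 1, 1, 2, 2], giving D = diag(2, 1, 1, 2, 2) and L = D - A. L is symmetric positive semidefinite, so every eigenvalue is real and nonnegative. By the matrix-tree theorem the graph has (1/5) * product of the nonzero eigenvalues = 1 spanning tree. There is one zero in the spectrum, matching the 1 component.

[0, 0.3820, 1.3820, 2.6180, 3.6180]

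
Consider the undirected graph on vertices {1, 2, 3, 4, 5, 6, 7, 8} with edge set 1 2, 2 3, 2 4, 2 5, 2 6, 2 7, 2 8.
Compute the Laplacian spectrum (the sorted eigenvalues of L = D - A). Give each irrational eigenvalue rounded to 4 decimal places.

[0, 1, 1, 1, 1, 1, 1, 8]

With the vertex order [1, 2, 3, 4, 5, 6, 7, 8], the degrees are [1, 7, 1, 1, 1, 1, 1, 1], giving D = diag(1, 7, 1, 1, 1, 1, 1, 1) and L = D - A. L is symmetric positive semidefinite, so every eigenvalue is real and nonnegative. The single zero eigenvalue shows the graph is connected.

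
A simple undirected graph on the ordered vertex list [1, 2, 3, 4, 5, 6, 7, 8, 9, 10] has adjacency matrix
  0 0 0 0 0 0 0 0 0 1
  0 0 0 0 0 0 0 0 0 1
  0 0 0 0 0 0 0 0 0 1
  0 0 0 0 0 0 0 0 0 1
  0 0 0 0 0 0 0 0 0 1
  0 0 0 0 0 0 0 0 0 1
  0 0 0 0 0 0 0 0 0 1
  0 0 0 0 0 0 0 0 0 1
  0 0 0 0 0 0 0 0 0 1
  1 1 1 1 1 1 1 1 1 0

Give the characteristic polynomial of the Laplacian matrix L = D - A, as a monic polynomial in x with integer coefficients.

With the vertex order [1, 2, 3, 4, 5, 6, 7, 8, 9, 10], the degrees are [1, 1, 1, 1, 1, 1, 1, 1, 1, 9], giving D = diag(1, 1, 1, 1, 1, 1, 1, 1, 1, 9) and L = D - A. L has integer entries, so p(x) = det(xI - L) has integer coefficients. Expanding the determinant yields x^10 - 18x^9 + 108x^8 - 336x^7 + 630x^6 - 756x^5 + 588x^4 - 288x^3 + 81x^2 - 10x. The coefficient of x^9 equals -trace(L) = -18, matching the sum of degrees. The largest eigenvalue, 10, is at most the vertex count 10. The eigenvalues sum to 18, which equals trace(L) = 2|E|.

x^10 - 18x^9 + 108x^8 - 336x^7 + 630x^6 - 756x^5 + 588x^4 - 288x^3 + 81x^2 - 10x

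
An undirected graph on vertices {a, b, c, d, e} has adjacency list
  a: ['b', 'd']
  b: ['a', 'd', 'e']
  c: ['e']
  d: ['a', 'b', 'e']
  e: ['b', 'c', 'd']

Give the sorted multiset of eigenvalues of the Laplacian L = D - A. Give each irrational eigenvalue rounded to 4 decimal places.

[0, 0.8299, 2.6889, 4, 4.4812]

Reading degrees in the order [a, b, c, d, e] gives [2, 3, 1, 3, 3]; set D = diag(2, 3, 1, 3, 3) and form L = D - A. The multiplicity of 0 as a Laplacian eigenvalue equals the number of connected components.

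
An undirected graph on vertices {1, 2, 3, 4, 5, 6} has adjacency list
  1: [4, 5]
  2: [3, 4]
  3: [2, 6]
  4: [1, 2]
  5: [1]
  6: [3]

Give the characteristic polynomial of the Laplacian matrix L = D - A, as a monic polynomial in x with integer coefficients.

x^6 - 10x^5 + 36x^4 - 56x^3 + 35x^2 - 6x

Reading degrees in the order [1, 2, 3, 4, 5, 6] gives [2, 2, 2, 2, 1, 1]; set D = diag(2, 2, 2, 2, 1, 1) and form L = D - A. Computing det(xI - L) by cofactor expansion (or equivalently via sum-over-permutations) gives x^6 - 10x^5 + 36x^4 - 56x^3 + 35x^2 - 6x. The constant term is 0 because L is singular (the all-ones vector lies in its kernel). There is one zero in the spectrum, matching the 1 component.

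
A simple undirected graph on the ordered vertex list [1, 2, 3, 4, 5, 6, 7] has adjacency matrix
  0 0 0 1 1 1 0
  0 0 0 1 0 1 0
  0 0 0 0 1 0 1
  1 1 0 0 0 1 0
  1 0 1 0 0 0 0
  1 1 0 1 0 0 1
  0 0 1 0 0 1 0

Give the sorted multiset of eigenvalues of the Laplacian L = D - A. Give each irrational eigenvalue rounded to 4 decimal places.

Each diagonal entry of L is the vertex degree and each off-diagonal entry is -1 where an edge is present, 0 otherwise; in the order [1, 2, 3, 4, 5, 6, 7] the diagonal is [3, 2, 2, 3, 2, 4, 2]. The multiplicity of 0 as a Laplacian eigenvalue equals the number of connected components. The single zero eigenvalue shows the graph is connected.

[0, 0.8111, 1.5858, 2.5431, 3.4569, 4.4142, 5.1889]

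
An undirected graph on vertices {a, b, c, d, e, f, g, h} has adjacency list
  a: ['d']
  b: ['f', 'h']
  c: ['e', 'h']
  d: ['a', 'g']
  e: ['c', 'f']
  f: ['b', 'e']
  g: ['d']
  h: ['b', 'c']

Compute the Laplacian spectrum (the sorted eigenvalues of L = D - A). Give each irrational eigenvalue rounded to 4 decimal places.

Each diagonal entry of L is the vertex degree and each off-diagonal entry is -1 where an edge is present, 0 otherwise; in the order [a, b, c, d, e, f, g, h] the diagonal is [1, 2, 2, 2, 2, 2, 1, 2]. Since every row of L sums to 0, the all-ones vector is in the kernel and 0 is an eigenvalue. The 2 zero eigenvalues correspond to the 2 connected components. The largest eigenvalue, 3.6180, is at most the vertex count 8. The eigenvalues sum to 14, which equals trace(L) = 2|E|.

[0, 0, 1, 1.3820, 1.3820, 3, 3.6180, 3.6180]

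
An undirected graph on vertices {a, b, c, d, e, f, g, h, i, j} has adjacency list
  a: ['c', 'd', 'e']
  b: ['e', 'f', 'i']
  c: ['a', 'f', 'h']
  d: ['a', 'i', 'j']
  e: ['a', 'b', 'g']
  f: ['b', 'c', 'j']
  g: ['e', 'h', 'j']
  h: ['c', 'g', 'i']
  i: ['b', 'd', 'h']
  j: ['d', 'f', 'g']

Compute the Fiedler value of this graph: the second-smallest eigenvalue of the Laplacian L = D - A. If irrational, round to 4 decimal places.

2

With the vertex order [a, b, c, d, e, f, g, h, i, j], the degrees are [3, 3, 3, 3, 3, 3, 3, 3, 3, 3], giving D = diag(3, 3, 3, 3, 3, 3, 3, 3, 3, 3) and L = D - A. Computing the eigenvalues of L and sorting gives [0, 2, 2, 2, 2, 2, 5, 5, 5, 5]. The Fiedler value lambda_2 = 2 is strictly positive, so the graph is connected. The eigenvalues sum to 30, which equals trace(L) = 2|E|. By the matrix-tree theorem the graph has (1/10) * product of the nonzero eigenvalues = 2000 spanning trees.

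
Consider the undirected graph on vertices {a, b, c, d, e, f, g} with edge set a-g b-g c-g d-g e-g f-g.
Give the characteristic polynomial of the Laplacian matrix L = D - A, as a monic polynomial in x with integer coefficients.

With the vertex order [a, b, c, d, e, f, g], the degrees are [1, 1, 1, 1, 1, 1, 6], giving D = diag(1, 1, 1, 1, 1, 1, 6) and L = D - A. The eigenvalues of L are [0, 1, 1, 1, 1, 1, 7]; the characteristic polynomial is the product of (x - lambda_i), which multiplies out to x^7 - 12x^6 + 45x^5 - 80x^4 + 75x^3 - 36x^2 + 7x. Since p(0) = det(-L) = 0, x divides p(x).

x^7 - 12x^6 + 45x^5 - 80x^4 + 75x^3 - 36x^2 + 7x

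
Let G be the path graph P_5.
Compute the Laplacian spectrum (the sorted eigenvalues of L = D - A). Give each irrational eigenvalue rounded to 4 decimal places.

[0, 0.3820, 1.3820, 2.6180, 3.6180]

The graph has 5 vertices and degree multiset [2, 2, 2, 1, 1]; D is the diagonal matrix of degrees and L = D - A. Since every row of L sums to 0, the all-ones vector is in the kernel and 0 is an eigenvalue. The single zero eigenvalue shows the graph is connected. The largest eigenvalue, 3.6180, is at most the vertex count 5. There is one zero in the spectrum, matching the 1 component.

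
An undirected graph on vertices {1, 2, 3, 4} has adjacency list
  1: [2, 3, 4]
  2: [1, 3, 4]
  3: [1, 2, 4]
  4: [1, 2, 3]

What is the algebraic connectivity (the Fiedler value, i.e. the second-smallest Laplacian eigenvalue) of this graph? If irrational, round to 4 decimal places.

Reading degrees in the order [1, 2, 3, 4] gives [3, 3, 3, 3]; set D = diag(3, 3, 3, 3) and form L = D - A. The smallest Laplacian eigenvalue is always 0. The next one, lambda_2 = 4, measures how hard the graph is to disconnect: larger values mean better connectivity.

4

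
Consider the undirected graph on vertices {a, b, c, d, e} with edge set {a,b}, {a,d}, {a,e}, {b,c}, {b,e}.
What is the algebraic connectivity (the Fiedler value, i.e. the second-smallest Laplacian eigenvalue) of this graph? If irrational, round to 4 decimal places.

With the vertex order [a, b, c, d, e], the degrees are [3, 3, 1, 1, 2], giving D = diag(3, 3, 1, 1, 2) and L = D - A. The sorted Laplacian eigenvalues are [0, 0.6972, 1.3820, 3.6180, 4.3028]; the algebraic connectivity is the second entry, 0.6972. The eigenvalues sum to 10, which equals trace(L) = 2|E|. The largest eigenvalue, 4.3028, is at most the vertex count 5.

0.6972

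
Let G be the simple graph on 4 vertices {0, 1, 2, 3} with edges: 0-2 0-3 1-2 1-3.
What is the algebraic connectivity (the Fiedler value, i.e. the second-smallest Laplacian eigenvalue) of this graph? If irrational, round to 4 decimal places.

Reading degrees in the order [0, 1, 2, 3] gives [2, 2, 2, 2]; set D = diag(2, 2, 2, 2) and form L = D - A. The sorted Laplacian eigenvalues are [0, 2, 2, 4]; the algebraic connectivity is the second entry, 2.

2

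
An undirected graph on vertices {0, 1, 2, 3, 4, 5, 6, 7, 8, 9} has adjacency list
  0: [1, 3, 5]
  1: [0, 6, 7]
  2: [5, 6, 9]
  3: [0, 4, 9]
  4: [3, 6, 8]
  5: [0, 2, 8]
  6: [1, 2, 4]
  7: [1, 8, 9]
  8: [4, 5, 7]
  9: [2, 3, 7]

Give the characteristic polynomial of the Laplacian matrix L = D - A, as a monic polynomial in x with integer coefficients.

x^10 - 30x^9 + 390x^8 - 2880x^7 + 13305x^6 - 39882x^5 + 77640x^4 - 94800x^3 + 66000x^2 - 20000x

Each diagonal entry of L is the vertex degree and each off-diagonal entry is -1 where an edge is present, 0 otherwise; in the order [0, 1, 2, 3, 4, 5, 6, 7, 8, 9] the diagonal is [3, 3, 3, 3, 3, 3, 3, 3, 3, 3]. L has integer entries, so p(x) = det(xI - L) has integer coefficients. Expanding the determinant yields x^10 - 30x^9 + 390x^8 - 2880x^7 + 13305x^6 - 39882x^5 + 77640x^4 - 94800x^3 + 66000x^2 - 20000x. Since p(0) = det(-L) = 0, x divides p(x). The largest eigenvalue, 5, is at most the vertex count 10. There is one zero in the spectrum, matching the 1 component.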